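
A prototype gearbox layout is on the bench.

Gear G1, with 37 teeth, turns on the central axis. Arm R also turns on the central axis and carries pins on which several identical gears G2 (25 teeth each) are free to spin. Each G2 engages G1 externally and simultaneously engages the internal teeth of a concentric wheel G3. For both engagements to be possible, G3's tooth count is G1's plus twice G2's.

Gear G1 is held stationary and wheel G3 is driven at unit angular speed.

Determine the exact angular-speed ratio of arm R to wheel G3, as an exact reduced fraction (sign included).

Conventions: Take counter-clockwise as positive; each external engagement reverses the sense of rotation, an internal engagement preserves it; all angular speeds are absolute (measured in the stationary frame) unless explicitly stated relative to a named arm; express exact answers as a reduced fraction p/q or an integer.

recognized (axles ride arm R): planetary set, 37/25/87 teeth
ring teeth: 37 + 2·25 = 87
37(ω_sun−ω_arm) = −87(ω_ring−ω_arm),  ω_sun = 0, ω_ring = 1
37(0−ω_arm) = −87(1−ω_arm)  ⇒  124·ω_arm = 87  ⇒  ω_arm = 87/124
ω_out/ω_in = 87/124

87/124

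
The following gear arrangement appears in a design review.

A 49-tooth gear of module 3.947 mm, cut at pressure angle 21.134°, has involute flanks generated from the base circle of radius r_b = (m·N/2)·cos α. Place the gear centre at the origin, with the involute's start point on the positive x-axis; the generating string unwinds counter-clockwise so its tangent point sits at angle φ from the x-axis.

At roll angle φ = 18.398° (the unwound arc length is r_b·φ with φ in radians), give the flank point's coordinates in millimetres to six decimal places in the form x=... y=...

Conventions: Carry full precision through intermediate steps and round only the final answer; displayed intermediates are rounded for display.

x=94.728223 y=0.985217

single-mesh involute tooth geometry (49T wheel at module 3.947)
pitch radius r_p = m·N/2 = 3.947·49/2 = 96.701500
base radius r_b = r_p·cos α = 96.701500·cos 21.134° = 90.197332
roll angle φ = 18.398° = 0.32110568 rad
x = r_b·(cos φ + φ·sin φ) = 94.728223
y = r_b·(sin φ − φ·cos φ) = 0.985217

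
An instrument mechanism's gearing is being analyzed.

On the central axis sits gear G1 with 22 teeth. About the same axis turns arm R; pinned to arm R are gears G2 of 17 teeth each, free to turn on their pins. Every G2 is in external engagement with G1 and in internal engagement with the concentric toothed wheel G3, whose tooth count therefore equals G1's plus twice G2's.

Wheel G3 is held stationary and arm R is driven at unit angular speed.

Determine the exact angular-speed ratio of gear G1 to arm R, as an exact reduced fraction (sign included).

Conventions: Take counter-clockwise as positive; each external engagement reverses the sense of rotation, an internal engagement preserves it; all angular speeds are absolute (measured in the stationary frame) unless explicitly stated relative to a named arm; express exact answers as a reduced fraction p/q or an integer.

topology: planetary set — G1 22T / G2 17T / G3 56T, arm = carrier (Willis)
ring teeth: 22 + 2·17 = 56
22(ω_sun−ω_arm) = −56(ω_ring−ω_arm),  ω_ring = 0, ω_arm = 1
ω_sun = 1 − (56/22)(0−1) = 39/11
ω_out/ω_in = 39/11

39/11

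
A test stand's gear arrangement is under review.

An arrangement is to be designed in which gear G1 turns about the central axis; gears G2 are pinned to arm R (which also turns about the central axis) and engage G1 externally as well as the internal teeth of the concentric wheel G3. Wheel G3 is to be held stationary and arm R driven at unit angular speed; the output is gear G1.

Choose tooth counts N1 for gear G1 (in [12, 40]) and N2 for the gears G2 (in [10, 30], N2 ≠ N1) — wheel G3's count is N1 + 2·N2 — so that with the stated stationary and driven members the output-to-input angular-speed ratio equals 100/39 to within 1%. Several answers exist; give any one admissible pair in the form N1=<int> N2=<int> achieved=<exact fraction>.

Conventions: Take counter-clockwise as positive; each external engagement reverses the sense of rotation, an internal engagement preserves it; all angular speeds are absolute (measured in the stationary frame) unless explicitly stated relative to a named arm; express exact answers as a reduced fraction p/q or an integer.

N1=39 N2=11 achieved=100/39

design class (target 100/39): planetary set
Willis with ω_ring = 0: ω_sun/ω_arm = (N1+N3)/N1; set equal to 100/39  ⇒  N3/N1 = 100/39 − 1 = 61/39
N3 = N1 + 2·N2  ⇒  N2/N1 = (N3/N1 − 1)/2 = (61/39 − 1)/2 = 11/39
smallest multiple with N1 ≥ 12 and N2 ≥ 10: k = 1  ⇒  N1 = 1·39 = 39, N2 = 1·11 = 11 (N1 ≤ 40, N2 ≤ 30, N2 ≠ N1 ✓), N3 = 39 + 2·11 = 61
check: (N1+N3)/N1 with N1 = 39, N3 = 61 gives 100/39; |achieved − target| = 0 ≤ 1/39 ✓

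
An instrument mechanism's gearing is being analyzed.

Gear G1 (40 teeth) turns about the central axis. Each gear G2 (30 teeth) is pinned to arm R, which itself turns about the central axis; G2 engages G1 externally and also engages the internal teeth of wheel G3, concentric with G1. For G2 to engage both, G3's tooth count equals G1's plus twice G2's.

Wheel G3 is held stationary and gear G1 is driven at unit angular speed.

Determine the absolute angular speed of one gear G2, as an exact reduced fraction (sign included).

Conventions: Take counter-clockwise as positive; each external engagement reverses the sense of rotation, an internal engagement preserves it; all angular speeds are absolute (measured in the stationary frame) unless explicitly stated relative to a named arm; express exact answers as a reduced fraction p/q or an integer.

planetary set (40T centre, 30T on arm, 100T internal) — Willis relation
ring teeth: 40 + 2·30 = 100
40(ω_sun−ω_arm) = −100(ω_ring−ω_arm),  ω_ring = 0, ω_sun = 1
40(1−ω_arm) = −100(0−ω_arm)  ⇒  140·ω_arm = 40  ⇒  ω_arm = 2/7
sun–planet mesh: 40·(1−2/7) = −30·(ω_p−ω_arm)  ⇒  ω_p−ω_arm = -20/21
ω_p = 2/7 − 20/21 = -2/3
exact speed ratio = -2/3

-2/3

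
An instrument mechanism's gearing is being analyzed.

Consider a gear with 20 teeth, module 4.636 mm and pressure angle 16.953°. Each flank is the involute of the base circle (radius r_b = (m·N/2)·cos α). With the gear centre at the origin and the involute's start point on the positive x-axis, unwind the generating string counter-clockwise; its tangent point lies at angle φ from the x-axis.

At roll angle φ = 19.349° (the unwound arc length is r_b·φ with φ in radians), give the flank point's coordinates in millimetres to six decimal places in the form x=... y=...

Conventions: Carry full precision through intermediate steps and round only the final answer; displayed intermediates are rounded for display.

class = single-mesh tooth geometry [base-circle involute, m = 4.636, 20T]
pitch radius r_p = m·N/2 = 4.636·20/2 = 46.360000
base radius r_b = r_p·cos α = 46.360000·cos 16.953° = 44.345392
roll angle φ = 19.349° = 0.33770376 rad
x = r_b·(cos φ + φ·sin φ) = 46.802412
y = r_b·(sin φ − φ·cos φ) = 0.562826

x=46.802412 y=0.562826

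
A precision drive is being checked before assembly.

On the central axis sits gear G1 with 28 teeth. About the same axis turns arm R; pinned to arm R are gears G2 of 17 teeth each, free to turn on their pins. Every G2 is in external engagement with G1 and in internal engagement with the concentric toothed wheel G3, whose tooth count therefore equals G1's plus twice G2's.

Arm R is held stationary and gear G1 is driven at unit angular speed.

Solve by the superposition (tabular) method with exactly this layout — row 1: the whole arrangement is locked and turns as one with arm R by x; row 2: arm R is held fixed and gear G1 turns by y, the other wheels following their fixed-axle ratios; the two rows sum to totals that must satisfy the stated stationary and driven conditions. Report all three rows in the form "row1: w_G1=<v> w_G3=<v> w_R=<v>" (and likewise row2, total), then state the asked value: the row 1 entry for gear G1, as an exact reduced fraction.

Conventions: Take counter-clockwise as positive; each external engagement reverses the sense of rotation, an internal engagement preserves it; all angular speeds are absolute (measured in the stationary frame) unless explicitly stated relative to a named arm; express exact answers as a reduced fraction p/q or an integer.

row1: w_G1=0 w_G3=0 w_R=0
row2: w_G1=1 w_G3=-14/31 w_R=0
total: w_G1=1 w_G3=-14/31 w_R=0
asked value: 0

topology: planetary set — G1 28T / G2 17T / G3 62T, arm = carrier (Willis)
row 1 (train locked, turned with arm): all members turn x
row 2 (arm held, sun turns y): ω_ring = −(28/62)·y, ω_arm = 0
boundary: total ω_arm = x = 0 and total ω_sun = x + y = 1  ⇒  y = 1, x = 0
row 2 ring = −(28/62)·1 = -14/31
totals (row 1 + row 2): sun 0 + 1 = 1, ring 0 + (-14/31) = -14/31, arm 0 + 0 = 0
asked cell (row1, sun) = 0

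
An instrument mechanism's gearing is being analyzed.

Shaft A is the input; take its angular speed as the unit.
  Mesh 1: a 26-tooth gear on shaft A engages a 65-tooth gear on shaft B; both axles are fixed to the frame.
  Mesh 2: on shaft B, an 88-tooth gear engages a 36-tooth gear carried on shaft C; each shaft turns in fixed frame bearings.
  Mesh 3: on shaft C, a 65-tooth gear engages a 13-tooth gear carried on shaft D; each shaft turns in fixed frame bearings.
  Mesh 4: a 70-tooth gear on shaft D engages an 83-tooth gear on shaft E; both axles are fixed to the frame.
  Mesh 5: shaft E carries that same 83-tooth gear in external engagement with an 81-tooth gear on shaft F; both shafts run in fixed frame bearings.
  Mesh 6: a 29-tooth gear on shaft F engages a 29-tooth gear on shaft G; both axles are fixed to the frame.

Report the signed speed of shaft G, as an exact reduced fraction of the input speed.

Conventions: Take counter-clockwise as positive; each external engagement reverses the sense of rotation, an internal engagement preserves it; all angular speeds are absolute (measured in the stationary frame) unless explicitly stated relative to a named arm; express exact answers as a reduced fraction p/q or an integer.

3080/729

6-mesh fixed-axis compound train (all bearings frame-fixed)
mesh 1 [26T→65T]: |ω|/ω_in = 1×26/65 = 2/5, sense flips to −
mesh 2 [88T→36T]: |ω|/ω_in = (2/5)×88/36 = 44/45, sense flips to +
mesh 3 [65T→13T]: |ω|/ω_in = (44/45)×65/13 = 44/9, sense flips to −
mesh 4 [70T→83T]: |ω|/ω_in = (44/9)×70/83 = 3080/747, sense flips to +
mesh 5 [83T→81T]: |ω|/ω_in = (3080/747)×83/81 = 3080/729, sense flips to −
mesh 6 [29T→29T]: |ω|/ω_in = (3080/729)×29/29 = 3080/729, sense flips to +
signed output speed (× input speed) = 3080/729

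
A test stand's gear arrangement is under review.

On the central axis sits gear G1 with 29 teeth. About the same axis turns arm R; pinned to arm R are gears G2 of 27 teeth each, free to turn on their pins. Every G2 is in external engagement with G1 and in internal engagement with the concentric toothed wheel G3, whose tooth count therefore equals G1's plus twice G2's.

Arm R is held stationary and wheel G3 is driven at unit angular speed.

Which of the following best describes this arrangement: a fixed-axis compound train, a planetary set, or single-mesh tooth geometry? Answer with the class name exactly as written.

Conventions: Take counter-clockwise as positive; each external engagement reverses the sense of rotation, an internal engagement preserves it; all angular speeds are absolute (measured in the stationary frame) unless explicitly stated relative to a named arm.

planetary set

recognized (axles ride arm R): planetary set, 29/27/83 teeth
classification: planetary set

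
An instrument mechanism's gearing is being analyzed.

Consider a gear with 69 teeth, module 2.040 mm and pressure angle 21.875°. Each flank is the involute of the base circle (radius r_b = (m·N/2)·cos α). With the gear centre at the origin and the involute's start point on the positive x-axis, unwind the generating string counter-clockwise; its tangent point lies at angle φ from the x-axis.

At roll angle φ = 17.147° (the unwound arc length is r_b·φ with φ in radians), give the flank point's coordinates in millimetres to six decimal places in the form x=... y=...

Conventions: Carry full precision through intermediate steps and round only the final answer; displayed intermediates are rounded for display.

x=68.172210 y=0.578332

single-mesh involute tooth geometry (69T wheel at module 2.040)
pitch radius r_p = m·N/2 = 2.040·69/2 = 70.380000
base radius r_b = r_p·cos α = 70.380000·cos 21.875° = 65.312563
roll angle φ = 17.147° = 0.29927161 rad
x = r_b·(cos φ + φ·sin φ) = 68.172210
y = r_b·(sin φ − φ·cos φ) = 0.578332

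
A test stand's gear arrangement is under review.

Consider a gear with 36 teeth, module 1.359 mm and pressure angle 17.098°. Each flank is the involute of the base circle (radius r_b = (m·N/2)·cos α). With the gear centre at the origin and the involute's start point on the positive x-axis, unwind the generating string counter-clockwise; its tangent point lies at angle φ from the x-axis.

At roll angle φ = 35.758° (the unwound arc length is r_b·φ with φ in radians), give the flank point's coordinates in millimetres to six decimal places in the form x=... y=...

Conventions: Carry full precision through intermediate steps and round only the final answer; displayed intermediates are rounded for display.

x=27.500341 y=1.821714

topology: single-mesh involute geometry — m = 1.359, N = 36
pitch radius r_p = m·N/2 = 1.359·36/2 = 24.462000
base radius r_b = r_p·cos α = 24.462000·cos 17.098° = 23.380860
roll angle φ = 35.758° = 0.62409483 rad
x = r_b·(cos φ + φ·sin φ) = 27.500341
y = r_b·(sin φ − φ·cos φ) = 1.821714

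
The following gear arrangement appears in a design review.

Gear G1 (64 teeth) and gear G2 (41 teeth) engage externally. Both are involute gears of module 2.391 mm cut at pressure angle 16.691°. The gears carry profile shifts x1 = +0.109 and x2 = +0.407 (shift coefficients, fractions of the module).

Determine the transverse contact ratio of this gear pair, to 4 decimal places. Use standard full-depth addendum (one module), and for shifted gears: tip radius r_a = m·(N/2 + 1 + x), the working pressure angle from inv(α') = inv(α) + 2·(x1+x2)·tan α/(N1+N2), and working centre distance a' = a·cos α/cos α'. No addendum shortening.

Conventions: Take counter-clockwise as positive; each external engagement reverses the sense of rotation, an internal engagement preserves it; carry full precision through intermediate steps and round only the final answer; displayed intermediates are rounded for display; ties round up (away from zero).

1.8344

recognized (one external pair, fixed centres): single-mesh tooth geometry, m = 2.391, N1 = 64, N2 = 41
base radii: r_b1 = 73.288367, r_b2 = 46.950360
tip radii: r_a1 = 79.163619, r_a2 = 52.379637
inv(α') = inv(16.691°) + 2·(+0.109+0.407)·tan α/(64+41) = 0.01147729  ⇒  α' = 18.38038°
a' = a·cos α / cos α' = 125.5275·cos 16.691°/cos 18.38038° = 126.702581
action lengths: √(r_a1²−r_b1²) = 29.928143, √(r_a2²−r_b2²) = 23.222619
base pitch p_b = π·m·cos α = 7.195069
CR = (29.928143 + 23.222619 − 126.702581·sin 18.38038°)/7.195069 = 1.834365
contact ratio ≈ 1.8344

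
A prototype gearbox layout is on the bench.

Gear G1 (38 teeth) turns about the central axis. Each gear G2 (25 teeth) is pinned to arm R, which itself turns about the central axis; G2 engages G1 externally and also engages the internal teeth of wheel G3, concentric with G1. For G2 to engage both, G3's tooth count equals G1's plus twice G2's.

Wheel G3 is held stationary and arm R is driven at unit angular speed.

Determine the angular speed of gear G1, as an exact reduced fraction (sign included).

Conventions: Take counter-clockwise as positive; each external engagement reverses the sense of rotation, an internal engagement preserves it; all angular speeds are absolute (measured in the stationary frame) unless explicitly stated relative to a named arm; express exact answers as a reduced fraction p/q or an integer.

63/19

recognized (axles ride arm R): planetary set, 38/25/88 teeth
ring teeth: 38 + 2·25 = 88
38(ω_sun−ω_arm) = −88(ω_ring−ω_arm),  ω_ring = 0, ω_arm = 1
ω_sun = 1 − (88/38)(0−1) = 63/19
exact speed ratio = 63/19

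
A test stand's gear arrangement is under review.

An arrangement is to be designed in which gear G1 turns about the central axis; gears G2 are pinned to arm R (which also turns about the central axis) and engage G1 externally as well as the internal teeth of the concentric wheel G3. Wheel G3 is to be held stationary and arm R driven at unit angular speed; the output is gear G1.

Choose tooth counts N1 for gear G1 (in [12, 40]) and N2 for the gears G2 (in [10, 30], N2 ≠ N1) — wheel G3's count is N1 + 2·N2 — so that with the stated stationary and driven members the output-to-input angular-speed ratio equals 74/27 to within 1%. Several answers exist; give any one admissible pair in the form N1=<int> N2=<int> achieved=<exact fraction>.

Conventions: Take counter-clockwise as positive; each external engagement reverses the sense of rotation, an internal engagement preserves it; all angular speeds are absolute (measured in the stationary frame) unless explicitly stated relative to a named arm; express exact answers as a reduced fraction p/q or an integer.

N1=27 N2=10 achieved=74/27

design class (target 74/27): planetary set
Willis with ω_ring = 0: ω_sun/ω_arm = (N1+N3)/N1; set equal to 74/27  ⇒  N3/N1 = 74/27 − 1 = 47/27
N3 = N1 + 2·N2  ⇒  N2/N1 = (N3/N1 − 1)/2 = (47/27 − 1)/2 = 10/27
smallest multiple with N1 ≥ 12 and N2 ≥ 10: k = 1  ⇒  N1 = 1·27 = 27, N2 = 1·10 = 10 (N1 ≤ 40, N2 ≤ 30, N2 ≠ N1 ✓), N3 = 27 + 2·10 = 47
check: (N1+N3)/N1 with N1 = 27, N3 = 47 gives 74/27; |achieved − target| = 0 ≤ 37/1350 ✓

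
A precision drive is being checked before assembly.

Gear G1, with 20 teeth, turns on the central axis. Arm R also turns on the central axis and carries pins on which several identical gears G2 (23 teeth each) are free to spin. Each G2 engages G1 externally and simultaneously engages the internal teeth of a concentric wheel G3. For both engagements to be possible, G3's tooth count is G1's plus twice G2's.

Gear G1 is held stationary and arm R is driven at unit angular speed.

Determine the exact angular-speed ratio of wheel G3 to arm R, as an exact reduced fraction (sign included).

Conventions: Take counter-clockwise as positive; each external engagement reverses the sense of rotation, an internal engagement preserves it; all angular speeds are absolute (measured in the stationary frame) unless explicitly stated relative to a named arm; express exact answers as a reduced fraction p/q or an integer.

topology: planetary set — G1 20T / G2 23T / G3 66T, arm = carrier (Willis)
ring teeth: 20 + 2·23 = 66
20(ω_sun−ω_arm) = −66(ω_ring−ω_arm),  ω_sun = 0, ω_arm = 1
ω_ring = 1 − (20/66)(0−1) = 43/33
ω_out/ω_in = 43/33

43/33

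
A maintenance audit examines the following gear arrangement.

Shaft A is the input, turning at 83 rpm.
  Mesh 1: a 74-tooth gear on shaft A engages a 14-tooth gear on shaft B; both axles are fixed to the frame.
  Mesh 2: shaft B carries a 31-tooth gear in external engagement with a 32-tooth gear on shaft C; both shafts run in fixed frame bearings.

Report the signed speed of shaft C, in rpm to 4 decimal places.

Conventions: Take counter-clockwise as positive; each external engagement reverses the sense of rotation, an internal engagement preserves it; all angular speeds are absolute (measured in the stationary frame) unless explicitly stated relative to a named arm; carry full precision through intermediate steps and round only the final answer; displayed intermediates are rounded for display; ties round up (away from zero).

+425.0045 rpm

topology: fixed-axis compound train — 2 meshes, A→C
mesh 1 [74T→14T]: ω = 83.0000×74/14 = 438.7143 rpm, sense flips to −
mesh 2 [31T→32T]: ω = 438.7143×31/32 = 425.0045 rpm, sense flips to +
signed output speed = +425.0045 rpm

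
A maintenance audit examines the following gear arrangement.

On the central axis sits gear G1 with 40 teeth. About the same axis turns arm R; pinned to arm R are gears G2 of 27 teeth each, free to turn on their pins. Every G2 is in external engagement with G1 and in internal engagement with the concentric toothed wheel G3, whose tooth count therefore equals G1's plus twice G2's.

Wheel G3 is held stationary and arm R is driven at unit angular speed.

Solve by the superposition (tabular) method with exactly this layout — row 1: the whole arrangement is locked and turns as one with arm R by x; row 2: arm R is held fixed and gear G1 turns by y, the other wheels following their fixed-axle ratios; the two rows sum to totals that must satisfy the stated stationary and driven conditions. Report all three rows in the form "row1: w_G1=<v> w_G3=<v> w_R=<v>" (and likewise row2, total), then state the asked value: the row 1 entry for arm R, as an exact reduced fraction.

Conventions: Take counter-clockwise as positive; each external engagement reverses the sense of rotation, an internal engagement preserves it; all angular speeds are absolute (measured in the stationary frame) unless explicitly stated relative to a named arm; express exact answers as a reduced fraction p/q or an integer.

row1: w_G1=1 w_G3=1 w_R=1
row2: w_G1=47/20 w_G3=-1 w_R=0
total: w_G1=67/20 w_G3=0 w_R=1
asked value: 1

topology: planetary set — G1 40T / G2 27T / G3 94T, arm = carrier (Willis)
row 1: whole set turns with the arm by x
row 2 — arm fixed, fixed-axis ratios: sun y, ring −(40/94)·y, arm 0
boundary: total ω_ring = x − (40/94)·y = 0 and total ω_arm = x = 1  ⇒  y = 47/20, x = 1
row 2 ring = −(40/94)·47/20 = -1
totals (row 1 + row 2): sun 1 + 47/20 = 67/20, ring 1 + (-1) = 0, arm 1 + 0 = 1
asked cell (row1, arm) = 1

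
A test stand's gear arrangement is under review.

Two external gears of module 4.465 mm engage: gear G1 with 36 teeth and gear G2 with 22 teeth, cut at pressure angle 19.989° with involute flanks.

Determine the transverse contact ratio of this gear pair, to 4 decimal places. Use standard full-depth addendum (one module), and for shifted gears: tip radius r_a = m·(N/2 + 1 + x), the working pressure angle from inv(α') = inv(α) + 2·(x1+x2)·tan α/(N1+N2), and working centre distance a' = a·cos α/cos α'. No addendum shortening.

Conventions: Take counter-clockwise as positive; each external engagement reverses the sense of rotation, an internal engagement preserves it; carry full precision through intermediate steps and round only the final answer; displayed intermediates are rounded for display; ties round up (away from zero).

1.6370

single-mesh involute tooth geometry (36T engaging 22T at module 4.465)
base radii: r_b1 = 75.528372, r_b2 = 46.156227
tip radii: r_a1 = 84.835000, r_a2 = 53.580000
no profile shift: α' = α, a' = a
action lengths: √(r_a1²−r_b1²) = 38.632140, √(r_a2²−r_b2²) = 27.210643
base pitch p_b = π·m·cos α = 13.182188
CR = (38.632140 + 27.210643 − 129.485000·sin 19.98900°)/13.182188 = 1.637032
contact ratio ≈ 1.6370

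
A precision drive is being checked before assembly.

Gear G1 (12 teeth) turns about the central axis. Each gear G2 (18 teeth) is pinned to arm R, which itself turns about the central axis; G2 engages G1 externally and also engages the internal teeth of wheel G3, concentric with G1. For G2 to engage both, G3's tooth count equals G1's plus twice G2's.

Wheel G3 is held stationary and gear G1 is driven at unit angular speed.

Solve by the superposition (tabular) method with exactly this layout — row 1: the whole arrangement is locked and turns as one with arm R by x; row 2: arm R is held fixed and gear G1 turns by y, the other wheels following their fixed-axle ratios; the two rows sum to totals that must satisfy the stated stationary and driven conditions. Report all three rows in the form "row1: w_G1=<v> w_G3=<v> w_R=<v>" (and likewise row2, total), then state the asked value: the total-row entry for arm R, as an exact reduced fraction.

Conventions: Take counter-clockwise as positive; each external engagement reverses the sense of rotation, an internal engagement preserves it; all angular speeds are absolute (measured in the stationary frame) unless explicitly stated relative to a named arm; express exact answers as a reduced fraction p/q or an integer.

row1: w_G1=1/5 w_G3=1/5 w_R=1/5
row2: w_G1=4/5 w_G3=-1/5 w_R=0
total: w_G1=1 w_G3=0 w_R=1/5
asked value: 1/5

topology: planetary set — G1 12T / G2 18T / G3 48T, arm = carrier (Willis)
row 1 (train locked, turned with arm): all members turn x
row 2 — arm fixed, fixed-axis ratios: sun y, ring −(12/48)·y, arm 0
boundary: total ω_ring = x − (12/48)·y = 0 and total ω_sun = x + y = 1  ⇒  y = 4/5, x = 1/5
row 2 ring = −(12/48)·4/5 = -1/5
totals (row 1 + row 2): sun 1/5 + 4/5 = 1, ring 1/5 + (-1/5) = 0, arm 1/5 + 0 = 1/5
asked cell (total, arm) = 1/5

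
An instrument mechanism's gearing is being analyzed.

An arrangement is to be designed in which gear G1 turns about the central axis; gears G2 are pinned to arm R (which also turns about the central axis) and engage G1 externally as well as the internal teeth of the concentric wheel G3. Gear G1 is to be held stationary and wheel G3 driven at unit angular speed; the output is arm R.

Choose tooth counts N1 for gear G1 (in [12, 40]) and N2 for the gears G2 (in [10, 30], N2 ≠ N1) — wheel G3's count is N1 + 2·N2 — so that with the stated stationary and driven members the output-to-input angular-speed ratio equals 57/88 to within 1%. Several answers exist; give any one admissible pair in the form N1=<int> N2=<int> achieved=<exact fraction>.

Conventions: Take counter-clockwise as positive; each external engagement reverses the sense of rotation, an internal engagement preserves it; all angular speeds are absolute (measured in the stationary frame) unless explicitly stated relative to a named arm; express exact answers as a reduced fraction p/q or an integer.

class = planetary set [ratio 57/88 wanted; Willis about the carrier]
Willis with ω_sun = 0: ω_arm/ω_ring = N3/(N1+N3); set equal to 57/88  ⇒  N3/N1 = (57/88)/(1 − 57/88) = 57/31
N3 = N1 + 2·N2  ⇒  N2/N1 = (N3/N1 − 1)/2 = (57/31 − 1)/2 = 13/31
smallest multiple with N1 ≥ 12 and N2 ≥ 10: k = 1  ⇒  N1 = 1·31 = 31, N2 = 1·13 = 13 (N1 ≤ 40, N2 ≤ 30, N2 ≠ N1 ✓), N3 = 31 + 2·13 = 57
check: N3/(N1+N3) with N1 = 31, N3 = 57 gives 57/88; |achieved − target| = 0 ≤ 57/8800 ✓

N1=31 N2=13 achieved=57/88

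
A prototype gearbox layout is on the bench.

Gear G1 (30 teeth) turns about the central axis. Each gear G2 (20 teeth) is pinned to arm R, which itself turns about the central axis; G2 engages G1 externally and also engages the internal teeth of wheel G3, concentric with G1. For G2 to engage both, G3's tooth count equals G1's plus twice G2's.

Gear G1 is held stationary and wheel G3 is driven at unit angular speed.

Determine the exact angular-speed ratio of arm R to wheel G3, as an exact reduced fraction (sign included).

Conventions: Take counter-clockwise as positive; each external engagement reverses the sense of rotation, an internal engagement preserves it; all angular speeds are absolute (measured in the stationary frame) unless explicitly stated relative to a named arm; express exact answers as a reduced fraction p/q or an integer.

7/10

class = planetary set [G3 = 30+2·20 = 70; Willis about the carrier]
ring teeth: 30 + 2·20 = 70
30(ω_sun−ω_arm) = −70(ω_ring−ω_arm),  ω_sun = 0, ω_ring = 1
30(0−ω_arm) = −70(1−ω_arm)  ⇒  100·ω_arm = 70  ⇒  ω_arm = 7/10
ω_out/ω_in = 7/10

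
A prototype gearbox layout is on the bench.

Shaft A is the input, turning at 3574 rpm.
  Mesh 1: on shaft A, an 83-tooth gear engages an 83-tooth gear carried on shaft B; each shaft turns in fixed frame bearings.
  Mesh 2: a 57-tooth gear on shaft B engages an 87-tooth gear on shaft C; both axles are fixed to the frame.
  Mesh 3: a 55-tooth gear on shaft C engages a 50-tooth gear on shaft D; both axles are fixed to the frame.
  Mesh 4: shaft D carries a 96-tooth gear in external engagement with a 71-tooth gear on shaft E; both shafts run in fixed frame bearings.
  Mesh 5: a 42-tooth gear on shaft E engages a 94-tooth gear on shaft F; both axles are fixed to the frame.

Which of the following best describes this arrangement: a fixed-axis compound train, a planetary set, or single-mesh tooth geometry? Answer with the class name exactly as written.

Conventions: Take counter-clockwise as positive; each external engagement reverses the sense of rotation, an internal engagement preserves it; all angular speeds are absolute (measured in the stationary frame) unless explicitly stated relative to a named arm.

fixed-axis compound train

5-mesh fixed-axis compound train (all bearings frame-fixed)
classification: fixed-axis compound train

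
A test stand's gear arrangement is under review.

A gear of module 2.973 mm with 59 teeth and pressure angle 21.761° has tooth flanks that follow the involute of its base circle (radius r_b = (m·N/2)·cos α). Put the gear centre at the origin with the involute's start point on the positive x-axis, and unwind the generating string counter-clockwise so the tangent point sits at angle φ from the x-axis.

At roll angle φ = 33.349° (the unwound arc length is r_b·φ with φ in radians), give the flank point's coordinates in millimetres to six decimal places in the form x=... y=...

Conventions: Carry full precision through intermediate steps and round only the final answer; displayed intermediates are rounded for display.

recognized (one wheel, involute flank): single-mesh tooth geometry, m = 2.973, N = 59
pitch radius r_p = m·N/2 = 2.973·59/2 = 87.703500
base radius r_b = r_p·cos α = 87.703500·cos 21.761° = 81.453608
roll angle φ = 33.349° = 0.58204985 rad
x = r_b·(cos φ + φ·sin φ) = 94.104339
y = r_b·(sin φ − φ·cos φ) = 5.174693

x=94.104339 y=5.174693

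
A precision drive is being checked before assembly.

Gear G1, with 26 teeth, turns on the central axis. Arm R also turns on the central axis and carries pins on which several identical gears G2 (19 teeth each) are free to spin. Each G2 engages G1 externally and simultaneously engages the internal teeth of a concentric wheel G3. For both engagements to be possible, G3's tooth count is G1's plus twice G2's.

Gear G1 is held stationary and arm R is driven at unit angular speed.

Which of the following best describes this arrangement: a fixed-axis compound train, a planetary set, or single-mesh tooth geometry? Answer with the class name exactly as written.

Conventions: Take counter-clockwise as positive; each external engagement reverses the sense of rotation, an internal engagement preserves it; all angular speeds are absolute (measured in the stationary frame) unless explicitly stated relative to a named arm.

class = planetary set [G3 = 26+2·19 = 64; Willis about the carrier]
classification: planetary set

planetary set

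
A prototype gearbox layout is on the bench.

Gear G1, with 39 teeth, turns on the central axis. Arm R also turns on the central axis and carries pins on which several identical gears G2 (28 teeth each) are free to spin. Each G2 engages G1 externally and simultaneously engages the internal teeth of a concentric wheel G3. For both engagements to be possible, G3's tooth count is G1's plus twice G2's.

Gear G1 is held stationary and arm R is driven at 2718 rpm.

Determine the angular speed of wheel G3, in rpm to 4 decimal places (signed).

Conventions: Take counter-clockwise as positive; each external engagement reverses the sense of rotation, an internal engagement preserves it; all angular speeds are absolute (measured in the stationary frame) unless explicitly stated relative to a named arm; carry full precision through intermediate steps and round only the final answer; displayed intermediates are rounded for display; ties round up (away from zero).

recognized (axles ride arm R): planetary set, 39/28/95 teeth
normalise by the input: solve with ω_arm = 1, then scale by 2718 rpm
ring teeth: 39 + 2·28 = 95
39(ω_sun−ω_arm) = −95(ω_ring−ω_arm),  ω_sun = 0, ω_arm = 1
ω_ring = 1 − (39/95)(0−1) = 134/95
scale: ω_ring = 134/95 × 2718 rpm = +3833.8105 rpm

+3833.8105 rpm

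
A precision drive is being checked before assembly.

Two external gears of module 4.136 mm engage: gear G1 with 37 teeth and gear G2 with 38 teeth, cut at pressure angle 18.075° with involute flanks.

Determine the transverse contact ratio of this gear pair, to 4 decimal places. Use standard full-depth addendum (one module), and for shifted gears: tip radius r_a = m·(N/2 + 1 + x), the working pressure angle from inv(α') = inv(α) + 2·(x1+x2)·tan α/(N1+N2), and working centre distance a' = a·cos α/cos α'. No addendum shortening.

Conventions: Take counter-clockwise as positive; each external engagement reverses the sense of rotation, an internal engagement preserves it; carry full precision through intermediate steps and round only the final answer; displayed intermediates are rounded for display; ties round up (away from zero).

topology: single-mesh involute geometry — m = 4.136, 37T/38T pair
base radii: r_b1 = 72.740027, r_b2 = 74.705974
tip radii: r_a1 = 80.652000, r_a2 = 82.720000
no profile shift: α' = α, a' = a
action lengths: √(r_a1²−r_b1²) = 34.837244, √(r_a2²−r_b2²) = 35.519232
base pitch p_b = π·m·cos α = 12.352407
CR = (34.837244 + 35.519232 − 155.100000·sin 18.07500°)/12.352407 = 1.800045
contact ratio ≈ 1.8000

1.8000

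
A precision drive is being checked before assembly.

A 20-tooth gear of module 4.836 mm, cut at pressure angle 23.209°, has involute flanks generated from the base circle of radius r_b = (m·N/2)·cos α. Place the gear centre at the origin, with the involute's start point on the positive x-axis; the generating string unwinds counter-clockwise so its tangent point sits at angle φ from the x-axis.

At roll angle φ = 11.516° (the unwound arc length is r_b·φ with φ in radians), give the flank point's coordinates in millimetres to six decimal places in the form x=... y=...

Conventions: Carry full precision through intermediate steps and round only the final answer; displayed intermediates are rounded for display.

topology: single-mesh involute geometry — m = 4.836, N = 20
pitch radius r_p = m·N/2 = 4.836·20/2 = 48.360000
base radius r_b = r_p·cos α = 48.360000·cos 23.209° = 44.446392
roll angle φ = 11.516° = 0.20099212 rad
x = r_b·(cos φ + φ·sin φ) = 45.335114
y = r_b·(sin φ − φ·cos φ) = 0.119811

x=45.335114 y=0.119811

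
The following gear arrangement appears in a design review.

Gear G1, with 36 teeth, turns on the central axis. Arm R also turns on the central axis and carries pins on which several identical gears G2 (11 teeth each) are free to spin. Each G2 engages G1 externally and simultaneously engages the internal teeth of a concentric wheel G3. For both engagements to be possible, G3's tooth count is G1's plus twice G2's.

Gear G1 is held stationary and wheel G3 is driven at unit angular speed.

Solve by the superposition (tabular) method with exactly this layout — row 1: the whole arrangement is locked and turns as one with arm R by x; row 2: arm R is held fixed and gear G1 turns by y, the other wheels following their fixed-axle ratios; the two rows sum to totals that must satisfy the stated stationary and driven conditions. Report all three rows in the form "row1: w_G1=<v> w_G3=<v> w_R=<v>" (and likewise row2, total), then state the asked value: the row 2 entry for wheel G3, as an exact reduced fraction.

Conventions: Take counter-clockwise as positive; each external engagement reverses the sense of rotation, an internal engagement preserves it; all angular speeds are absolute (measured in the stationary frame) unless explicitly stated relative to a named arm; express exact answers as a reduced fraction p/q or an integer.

class = planetary set [G3 = 36+2·11 = 58; Willis about the carrier]
superposition row 1 [locked train]: every member turns x
superposition row 2 [arm held]: sun y, ring −(36/58)·y, arm 0
boundary: total ω_sun = x + y = 0 and total ω_ring = x − (36/58)·y = 1  ⇒  y = -29/47, x = 29/47
row 2 ring = −(36/58)·(-29/47) = 18/47
totals (row 1 + row 2): sun 29/47 + (-29/47) = 0, ring 29/47 + 18/47 = 1, arm 29/47 + 0 = 29/47
asked cell (row2, ring) = 18/47

row1: w_G1=29/47 w_G3=29/47 w_R=29/47
row2: w_G1=-29/47 w_G3=18/47 w_R=0
total: w_G1=0 w_G3=1 w_R=29/47
asked value: 18/47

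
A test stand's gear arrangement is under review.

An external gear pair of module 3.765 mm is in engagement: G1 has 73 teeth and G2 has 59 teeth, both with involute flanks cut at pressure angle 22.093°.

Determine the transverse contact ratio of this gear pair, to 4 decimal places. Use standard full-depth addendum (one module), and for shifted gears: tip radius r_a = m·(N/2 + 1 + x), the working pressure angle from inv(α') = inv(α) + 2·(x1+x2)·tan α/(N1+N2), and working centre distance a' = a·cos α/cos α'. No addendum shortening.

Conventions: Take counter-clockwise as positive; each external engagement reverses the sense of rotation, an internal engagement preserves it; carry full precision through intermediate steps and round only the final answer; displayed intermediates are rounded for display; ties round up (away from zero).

1.6864

single-mesh involute tooth geometry (73T engaging 59T at module 3.765)
base radii: r_b1 = 127.332196, r_b2 = 102.912323
tip radii: r_a1 = 141.187500, r_a2 = 114.832500
no profile shift: α' = α, a' = a
action lengths: √(r_a1²−r_b1²) = 60.995261, √(r_a2²−r_b2²) = 50.946607
base pitch p_b = π·m·cos α = 10.959613
CR = (60.995261 + 50.946607 − 248.490000·sin 22.09300°)/10.959613 = 1.686376
contact ratio ≈ 1.6864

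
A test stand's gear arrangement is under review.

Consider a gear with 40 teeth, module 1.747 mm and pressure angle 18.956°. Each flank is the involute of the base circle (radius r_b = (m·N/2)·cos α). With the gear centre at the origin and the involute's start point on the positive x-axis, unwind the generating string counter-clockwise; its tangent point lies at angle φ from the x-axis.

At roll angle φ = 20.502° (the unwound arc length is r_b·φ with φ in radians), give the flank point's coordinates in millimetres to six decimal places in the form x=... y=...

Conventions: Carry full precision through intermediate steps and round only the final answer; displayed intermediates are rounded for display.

class = single-mesh tooth geometry [base-circle involute, m = 1.747, 40T]
pitch radius r_p = m·N/2 = 1.747·40/2 = 34.940000
base radius r_b = r_p·cos α = 34.940000·cos 18.956° = 33.045145
roll angle φ = 20.502° = 0.35782740 rad
x = r_b·(cos φ + φ·sin φ) = 35.093463
y = r_b·(sin φ − φ·cos φ) = 0.498237

x=35.093463 y=0.498237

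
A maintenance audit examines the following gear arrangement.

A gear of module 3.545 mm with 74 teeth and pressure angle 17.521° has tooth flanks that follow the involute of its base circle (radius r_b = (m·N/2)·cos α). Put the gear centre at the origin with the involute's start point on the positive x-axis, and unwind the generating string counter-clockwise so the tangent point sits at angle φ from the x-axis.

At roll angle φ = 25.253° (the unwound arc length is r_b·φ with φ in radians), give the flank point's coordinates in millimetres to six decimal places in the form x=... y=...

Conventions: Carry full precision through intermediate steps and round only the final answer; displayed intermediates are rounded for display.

x=136.645074 y=3.500878

topology: single-mesh involute geometry — m = 3.545, N = 74
pitch radius r_p = m·N/2 = 3.545·74/2 = 131.165000
base radius r_b = r_p·cos α = 131.165000·cos 17.521° = 125.079819
roll angle φ = 25.253° = 0.44074800 rad
x = r_b·(cos φ + φ·sin φ) = 136.645074
y = r_b·(sin φ − φ·cos φ) = 3.500878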